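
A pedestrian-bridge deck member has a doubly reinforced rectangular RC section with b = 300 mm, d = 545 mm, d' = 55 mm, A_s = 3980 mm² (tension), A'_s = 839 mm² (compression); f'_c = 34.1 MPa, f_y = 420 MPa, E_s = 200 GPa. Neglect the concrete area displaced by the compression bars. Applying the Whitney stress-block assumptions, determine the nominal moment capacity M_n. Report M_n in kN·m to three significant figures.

Assume both tension and compression steel yield.
Net tension couple steel: A_s − A'_s = 3141 mm².
a = (A_s − A'_s) f_y / (0.85 f'_c b) = 1319220/(0.85 × 34.1 × 300) = 151.71 mm.
c = a/β₁ = 151.71/0.806 = 188.23 mm; ε'_s = 0.003(c − d')/c = 0.0021 ≥ f_y/E_s = 0.0021, so compression steel does yield.
M_n = (A_s − A'_s) f_y (d − a/2) + A'_s f_y (d − d') = [1319220 × (545 − 75.855) + 352380 × (545 − 55)] × 10⁻⁶ = 618.91 + 172.67 = 791.58 kN·m.

M_n ≈ 792 kN·m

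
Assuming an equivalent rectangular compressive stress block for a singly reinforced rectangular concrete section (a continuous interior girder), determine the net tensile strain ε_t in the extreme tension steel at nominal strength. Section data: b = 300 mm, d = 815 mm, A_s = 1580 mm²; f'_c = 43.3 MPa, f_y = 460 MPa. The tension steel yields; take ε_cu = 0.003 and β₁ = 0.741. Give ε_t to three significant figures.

ε_t ≈ 0.0245

a = A_s f_y/(0.85 f'_c b) = 65.82 mm.
β₁ = 0.741, so c = a/β₁ = 65.82/0.741 = 88.83 mm.
From the linear strain diagram with ε_cu = 0.003: ε_t = 0.003 (d − c)/c = 0.003 × (815 − 88.83)/88.83 = 0.0245.
Since ε_t ≥ 0.005, the section is tension-controlled.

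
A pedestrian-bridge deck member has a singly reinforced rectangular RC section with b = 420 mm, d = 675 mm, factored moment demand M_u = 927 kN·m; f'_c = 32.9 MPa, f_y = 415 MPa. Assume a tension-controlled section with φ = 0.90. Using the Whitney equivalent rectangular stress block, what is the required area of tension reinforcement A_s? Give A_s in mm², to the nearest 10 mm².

M_n = M_u/φ = 927/0.90 = 1030 kN·m.
With M_n = 0.85 f'_c a b (d − a/2), solve the quadratic for a:
a = d − √(d² − 2M_n/(0.85 f'_c b)) = 675 − √(675² − 2 × 1030×10⁶/(0.85 × 32.9 × 420)) = 145.63 mm.
A_s = 0.85 f'_c a b / f_y = 0.85 × 32.9 × 145.63 × 420 / 415 = 4121.6 mm².

A_s ≈ 4120 mm²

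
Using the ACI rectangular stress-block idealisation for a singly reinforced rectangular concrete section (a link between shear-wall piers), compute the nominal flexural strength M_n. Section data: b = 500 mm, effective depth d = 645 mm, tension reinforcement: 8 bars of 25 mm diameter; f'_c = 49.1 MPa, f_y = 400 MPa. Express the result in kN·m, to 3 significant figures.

A_s = 8 × 491 = 3928 mm².
T = A_s f_y = 3928 × 400 = 1571200 N = 1571.2 kN.
From C = T: a = T/(0.85 f'_c b) = 1571200/(0.85 × 49.1 × 500) = 75.29 mm.
M_n = T(d − a/2) = 1571.2 kN × (645 − 37.645) mm = 954.28 kN·m.

M_n ≈ 954 kN·m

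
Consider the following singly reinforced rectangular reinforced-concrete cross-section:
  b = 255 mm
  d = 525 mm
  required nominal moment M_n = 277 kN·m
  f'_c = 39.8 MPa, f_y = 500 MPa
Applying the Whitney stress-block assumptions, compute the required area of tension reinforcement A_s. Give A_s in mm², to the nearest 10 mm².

A_s ≈ 1130 mm²

With M_n = 0.85 f'_c a b (d − a/2), solve the quadratic for a:
a = d − √(d² − 2M_n/(0.85 f'_c b)) = 525 − √(525² − 2 × 277×10⁶/(0.85 × 39.8 × 255)) = 65.21 mm.
A_s = 0.85 f'_c a b / f_y = 0.85 × 39.8 × 65.21 × 255 / 500 = 1125.1 mm².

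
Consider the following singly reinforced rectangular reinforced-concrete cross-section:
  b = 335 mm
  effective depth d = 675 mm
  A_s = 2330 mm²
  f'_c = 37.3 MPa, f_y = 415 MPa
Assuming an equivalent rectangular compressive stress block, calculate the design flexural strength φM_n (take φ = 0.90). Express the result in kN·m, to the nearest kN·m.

φM_n ≈ 548 kN·m

T = A_s f_y = 2330 × 415 = 966950 N = 966.95 kN.
From C = T: a = T/(0.85 f'_c b) = 966950/(0.85 × 37.3 × 335) = 91.04 mm.
M_n = T(d − a/2) = 966.95 kN × (675 − 45.52) mm = 608.68 kN·m.
φM_n = 0.90 × 608.68 = 547.81 kN·m.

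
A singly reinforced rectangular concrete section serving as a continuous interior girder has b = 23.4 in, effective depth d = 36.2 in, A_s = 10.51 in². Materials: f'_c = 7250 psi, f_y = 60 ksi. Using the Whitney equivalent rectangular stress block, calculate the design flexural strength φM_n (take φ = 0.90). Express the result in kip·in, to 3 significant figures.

φM_n ≈ 19300 kip·in

T = A_s f_y = 10.51 × 60 = 630.6 kips.
a = T/(0.85 f'_c b) = 630.6/(0.85 × 7.25 × 23.4) = 4.373 in.
M_n = T(d − a/2) = 630.6 × (36.2 − 2.1865) = 21448.9 kip·in.
φM_n = 0.90 × 21448.9 = 19304.0 kip·in.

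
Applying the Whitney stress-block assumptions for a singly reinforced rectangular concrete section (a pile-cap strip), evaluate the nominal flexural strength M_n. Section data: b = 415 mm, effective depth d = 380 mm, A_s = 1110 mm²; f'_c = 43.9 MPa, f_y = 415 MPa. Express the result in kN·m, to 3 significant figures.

T = A_s f_y = 1110 × 415 = 460650 N = 460.65 kN.
From C = T: a = T/(0.85 f'_c b) = 460650/(0.85 × 43.9 × 415) = 29.75 mm.
M_n = T(d − a/2) = 460.65 kN × (380 − 14.875) mm = 168.19 kN·m.

M_n ≈ 168 kN·m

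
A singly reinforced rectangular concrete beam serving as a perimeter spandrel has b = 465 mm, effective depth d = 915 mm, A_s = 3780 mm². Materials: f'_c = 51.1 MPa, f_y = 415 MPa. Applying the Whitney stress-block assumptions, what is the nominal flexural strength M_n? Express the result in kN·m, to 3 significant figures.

T = A_s f_y = 3780 × 415 = 1568700 N = 1568.7 kN.
From C = T: a = T/(0.85 f'_c b) = 1568700/(0.85 × 51.1 × 465) = 77.67 mm.
M_n = T(d − a/2) = 1568.7 kN × (915 − 38.835) mm = 1374.44 kN·m.

M_n ≈ 1370 kN·m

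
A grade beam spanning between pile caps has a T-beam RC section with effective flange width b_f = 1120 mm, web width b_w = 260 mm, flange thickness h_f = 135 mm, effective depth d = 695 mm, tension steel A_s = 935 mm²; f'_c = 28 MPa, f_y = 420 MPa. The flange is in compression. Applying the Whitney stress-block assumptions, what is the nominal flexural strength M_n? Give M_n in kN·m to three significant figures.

M_n ≈ 270 kN·m

Tension: T = A_s f_y = 935 × 420 = 392700 N.
Try a within the flange: a = T/(0.85 f'_c b_f) = 392700/(0.85 × 28 × 1120) = 14.73 mm.
Since a = 14.73 ≤ h_f = 135 mm, the stress block lies entirely in the flange; analyse as a rectangular beam of width b_f.
M_n = T(d − a/2) = 392700 × (695 − 7.365) = 270.03 × 10⁶ N·mm.
M_n = 270.03 kN·m.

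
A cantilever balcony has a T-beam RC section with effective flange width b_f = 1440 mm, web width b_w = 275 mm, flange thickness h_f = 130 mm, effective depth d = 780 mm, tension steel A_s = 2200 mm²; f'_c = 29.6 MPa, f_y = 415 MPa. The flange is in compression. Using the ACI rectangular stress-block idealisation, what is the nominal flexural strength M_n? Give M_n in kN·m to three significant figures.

M_n ≈ 701 kN·m

Tension: T = A_s f_y = 2200 × 415 = 913000 N.
Try a within the flange: a = T/(0.85 f'_c b_f) = 913000/(0.85 × 29.6 × 1440) = 25.20 mm.
Since a = 25.20 ≤ h_f = 130 mm, the stress block lies entirely in the flange; analyse as a rectangular beam of width b_f.
M_n = T(d − a/2) = 913000 × (780 − 12.6) = 700.64 × 10⁶ N·mm.
M_n = 700.64 kN·m.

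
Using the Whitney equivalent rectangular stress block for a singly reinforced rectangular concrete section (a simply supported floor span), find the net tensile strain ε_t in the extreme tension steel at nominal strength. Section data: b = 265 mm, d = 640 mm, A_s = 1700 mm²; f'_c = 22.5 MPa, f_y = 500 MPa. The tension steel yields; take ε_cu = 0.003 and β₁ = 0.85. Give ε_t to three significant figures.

ε_t ≈ 0.00673

a = A_s f_y/(0.85 f'_c b) = 167.71 mm.
β₁ = 0.85, so c = a/β₁ = 167.71/0.85 = 197.31 mm.
From the linear strain diagram with ε_cu = 0.003: ε_t = 0.003 (d − c)/c = 0.003 × (640 − 197.31)/197.31 = 0.00673.
Since ε_t ≥ 0.005, the section is tension-controlled.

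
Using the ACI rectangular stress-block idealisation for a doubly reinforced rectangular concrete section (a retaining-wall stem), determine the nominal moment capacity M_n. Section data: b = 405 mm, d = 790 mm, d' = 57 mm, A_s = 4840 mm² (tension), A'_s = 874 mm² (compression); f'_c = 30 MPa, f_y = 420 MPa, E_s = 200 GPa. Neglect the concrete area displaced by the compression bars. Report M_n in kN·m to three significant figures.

M_n ≈ 1450 kN·m

Assume both tension and compression steel yield.
Net tension couple steel: A_s − A'_s = 3966 mm².
a = (A_s − A'_s) f_y / (0.85 f'_c b) = 1665720/(0.85 × 30 × 405) = 161.29 mm.
c = a/β₁ = 161.29/0.836 = 192.93 mm; ε'_s = 0.003(c − d')/c = 0.0021 ≥ f_y/E_s = 0.0021, so compression steel does yield.
M_n = (A_s − A'_s) f_y (d − a/2) + A'_s f_y (d − d') = [1665720 × (790 − 80.645) + 367080 × (790 − 57)] × 10⁻⁶ = 1181.59 + 269.07 = 1450.66 kN·m.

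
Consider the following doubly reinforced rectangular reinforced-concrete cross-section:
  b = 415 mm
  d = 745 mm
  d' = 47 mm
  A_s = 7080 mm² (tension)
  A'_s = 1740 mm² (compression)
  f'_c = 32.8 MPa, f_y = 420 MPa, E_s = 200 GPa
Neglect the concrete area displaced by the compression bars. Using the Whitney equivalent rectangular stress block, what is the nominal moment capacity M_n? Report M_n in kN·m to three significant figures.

M_n ≈ 1960 kN·m

Assume both tension and compression steel yield.
Net tension couple steel: A_s − A'_s = 5340 mm².
a = (A_s − A'_s) f_y / (0.85 f'_c b) = 2242800/(0.85 × 32.8 × 415) = 193.84 mm.
c = a/β₁ = 193.84/0.816 = 237.55 mm; ε'_s = 0.003(c − d')/c = 0.0024 ≥ f_y/E_s = 0.0021, so compression steel does yield.
M_n = (A_s − A'_s) f_y (d − a/2) + A'_s f_y (d − d') = [2242800 × (745 − 96.92) + 730800 × (745 − 47)] × 10⁻⁶ = 1453.51 + 510.10 = 1963.61 kN·m.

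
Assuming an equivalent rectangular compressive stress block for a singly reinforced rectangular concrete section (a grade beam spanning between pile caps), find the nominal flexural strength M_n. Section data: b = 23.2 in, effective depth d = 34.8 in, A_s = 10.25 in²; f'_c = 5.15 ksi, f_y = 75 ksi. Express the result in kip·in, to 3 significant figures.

M_n ≈ 23800 kip·in

T = A_s f_y = 10.25 × 75 = 768.75 kips.
a = T/(0.85 f'_c b) = 768.75/(0.85 × 5.15 × 23.2) = 7.570 in.
M_n = T(d − a/2) = 768.75 × (34.8 − 3.785) = 23842.8 kip·in.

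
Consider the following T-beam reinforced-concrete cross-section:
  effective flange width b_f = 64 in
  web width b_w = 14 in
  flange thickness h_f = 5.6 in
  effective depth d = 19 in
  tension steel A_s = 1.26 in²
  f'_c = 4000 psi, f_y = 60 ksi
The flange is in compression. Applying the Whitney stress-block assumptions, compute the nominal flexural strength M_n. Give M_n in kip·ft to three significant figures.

Tension: T = A_s f_y = 1.26 × 60 = 75.6 kips.
Try a within the flange: a = T/(0.85 f'_c b_f) = 75.6/(0.85 × 4 × 64) = 0.347 in.
Since a = 0.347 ≤ h_f = 5.6 in, the stress block lies entirely in the flange; analyse as a rectangular beam of width b_f.
M_n = T(d − a/2) = 75.6 × (19 − 0.1735) = 1423.3 kip·in.
M_n = 1423.3/12 = 118.61 kip·ft.

M_n ≈ 119 kip·ft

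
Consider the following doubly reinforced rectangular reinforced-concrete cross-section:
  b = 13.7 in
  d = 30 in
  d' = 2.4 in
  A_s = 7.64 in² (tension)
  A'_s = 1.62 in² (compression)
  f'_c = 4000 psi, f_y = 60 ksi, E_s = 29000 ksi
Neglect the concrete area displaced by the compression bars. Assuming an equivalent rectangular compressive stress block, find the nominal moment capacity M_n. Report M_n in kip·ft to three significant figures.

Assume both steels yield.
a = (A_s − A'_s) f_y/(0.85 f'_c b) = (7.64 − 1.62) × 60/(0.85 × 4 × 13.7) = 7.754 in.
c = a/β₁ = 7.754/0.85 = 9.122 in; ε'_s = 0.003(c − d')/c = 0.0022 ≥ ε_y = 0.0021, so the compression steel yields.
M_n = (A_s − A'_s) f_y (d − a/2) + A'_s f_y (d − d') = 361.2 × (30 − 3.877) + 97.2 × (30 − 2.4) = 9435.6 + 2682.7 = 12118.3 kip·in = 12118.3/12 = 1009.86 kip·ft.

M_n ≈ 1010 kip·ft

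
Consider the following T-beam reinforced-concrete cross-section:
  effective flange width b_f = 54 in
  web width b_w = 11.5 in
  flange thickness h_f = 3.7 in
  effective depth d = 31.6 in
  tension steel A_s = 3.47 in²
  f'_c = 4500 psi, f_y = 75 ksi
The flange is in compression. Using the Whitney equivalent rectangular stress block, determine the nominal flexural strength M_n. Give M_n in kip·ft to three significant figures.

M_n ≈ 672 kip·ft

Tension: T = A_s f_y = 3.47 × 75 = 260.25 kips.
Try a within the flange: a = T/(0.85 f'_c b_f) = 260.25/(0.85 × 4.5 × 54) = 1.260 in.
Since a = 1.260 ≤ h_f = 3.7 in, the stress block lies entirely in the flange; analyse as a rectangular beam of width b_f.
M_n = T(d − a/2) = 260.25 × (31.6 − 0.63) = 8059.9 kip·in.
M_n = 8059.9/12 = 671.66 kip·ft.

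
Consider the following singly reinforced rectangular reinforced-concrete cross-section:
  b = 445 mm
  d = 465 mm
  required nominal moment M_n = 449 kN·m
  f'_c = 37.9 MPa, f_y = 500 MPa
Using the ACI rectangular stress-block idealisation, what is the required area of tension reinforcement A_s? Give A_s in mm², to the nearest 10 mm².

A_s ≈ 2100 mm²

With M_n = 0.85 f'_c a b (d − a/2), solve the quadratic for a:
a = d − √(d² − 2M_n/(0.85 f'_c b)) = 465 − √(465² − 2 × 449×10⁶/(0.85 × 37.9 × 445)) = 73.10 mm.
A_s = 0.85 f'_c a b / f_y = 0.85 × 37.9 × 73.10 × 445 / 500 = 2095.9 mm².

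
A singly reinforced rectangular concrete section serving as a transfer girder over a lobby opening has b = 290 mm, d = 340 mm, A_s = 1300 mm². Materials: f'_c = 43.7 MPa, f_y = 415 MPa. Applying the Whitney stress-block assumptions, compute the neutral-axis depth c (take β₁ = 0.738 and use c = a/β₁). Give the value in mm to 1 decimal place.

T = A_s f_y = 1300 × 415 = 539500 N = 539.5 kN.
Setting C = 0.85 f'_c a b equal to T: a = 539500/(0.85 × 43.7 × 290) = 50.083 mm.
With β₁ = 0.738, c = a/β₁ = 50.083/0.738 = 67.9 mm.

c ≈ 67.9 mm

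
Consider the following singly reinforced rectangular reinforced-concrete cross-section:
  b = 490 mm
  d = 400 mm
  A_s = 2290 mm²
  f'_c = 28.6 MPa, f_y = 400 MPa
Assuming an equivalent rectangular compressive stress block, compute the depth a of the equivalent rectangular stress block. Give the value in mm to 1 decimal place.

T = A_s f_y = 2290 × 400 = 916000 N = 916 kN.
Setting C = 0.85 f'_c a b equal to T: a = 916000/(0.85 × 28.6 × 490) = 76.9 mm.

a ≈ 76.9 mm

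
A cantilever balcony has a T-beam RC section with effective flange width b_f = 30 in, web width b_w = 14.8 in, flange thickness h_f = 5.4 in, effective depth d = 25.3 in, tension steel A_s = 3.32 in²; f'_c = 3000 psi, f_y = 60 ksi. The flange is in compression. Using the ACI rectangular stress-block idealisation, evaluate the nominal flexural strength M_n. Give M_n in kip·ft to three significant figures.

Tension: T = A_s f_y = 3.32 × 60 = 199.2 kips.
Try a within the flange: a = T/(0.85 f'_c b_f) = 199.2/(0.85 × 3 × 30) = 2.604 in.
Since a = 2.604 ≤ h_f = 5.4 in, the stress block lies entirely in the flange; analyse as a rectangular beam of width b_f.
M_n = T(d − a/2) = 199.2 × (25.3 − 1.302) = 4780.4 kip·in.
M_n = 4780.4/12 = 398.37 kip·ft.

M_n ≈ 398 kip·ft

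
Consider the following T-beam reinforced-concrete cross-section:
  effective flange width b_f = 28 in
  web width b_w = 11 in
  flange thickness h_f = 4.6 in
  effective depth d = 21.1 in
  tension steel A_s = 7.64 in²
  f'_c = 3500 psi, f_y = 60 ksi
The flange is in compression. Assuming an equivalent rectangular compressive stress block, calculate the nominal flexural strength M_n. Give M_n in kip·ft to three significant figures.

Tension: T = A_s f_y = 7.64 × 60 = 458.4 kips.
Try a within the flange: a = T/(0.85 f'_c b_f) = 458.4/(0.85 × 3.5 × 28) = 5.503 in.
a = 5.503 > h_f = 4.6 in: the block extends into the web. Split into flange-overhang and web parts.
C_f = 0.85 f'_c (b_f − b_w) h_f = 0.85 × 3.5 × (28 − 11) × 4.6 = 232.6 kips.
Remaining web compression depth: a_w = (T − C_f)/(0.85 f'_c b_w) = (458.4 − 232.6)/(0.85 × 3.5 × 11) = 6.900 in.
M_n = C_f(d − h_f/2) + (T − C_f)(d − a_w/2) = 232.6 × (21.1 − 2.3) + 225.8 × (21.1 − 3.45) = 4372.9 + 3985.4 = 8358.3 kip·in.
M_n = 8358.3/12 = 696.53 kip·ft.

M_n ≈ 697 kip·ft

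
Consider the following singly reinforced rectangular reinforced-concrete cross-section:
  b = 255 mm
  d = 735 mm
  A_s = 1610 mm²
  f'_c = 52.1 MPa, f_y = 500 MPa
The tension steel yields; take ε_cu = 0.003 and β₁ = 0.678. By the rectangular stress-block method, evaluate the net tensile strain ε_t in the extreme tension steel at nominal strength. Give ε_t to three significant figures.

ε_t ≈ 0.0180

a = A_s f_y/(0.85 f'_c b) = 71.29 mm.
β₁ = 0.678, so c = a/β₁ = 71.29/0.678 = 105.15 mm.
From the linear strain diagram with ε_cu = 0.003: ε_t = 0.003 (d − c)/c = 0.003 × (735 − 105.15)/105.15 = 0.0180.
Since ε_t ≥ 0.005, the section is tension-controlled.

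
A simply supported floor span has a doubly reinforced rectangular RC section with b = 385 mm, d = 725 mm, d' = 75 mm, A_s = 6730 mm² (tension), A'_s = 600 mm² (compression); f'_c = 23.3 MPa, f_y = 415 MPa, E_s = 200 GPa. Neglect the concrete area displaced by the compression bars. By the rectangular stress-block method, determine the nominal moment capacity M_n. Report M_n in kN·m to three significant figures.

M_n ≈ 1580 kN·m

Assume both tension and compression steel yield.
Net tension couple steel: A_s − A'_s = 6130 mm².
a = (A_s − A'_s) f_y / (0.85 f'_c b) = 2543950/(0.85 × 23.3 × 385) = 333.64 mm.
c = a/β₁ = 333.64/0.85 = 392.52 mm; ε'_s = 0.003(c − d')/c = 0.0024 ≥ f_y/E_s = 0.0021, so compression steel does yield.
M_n = (A_s − A'_s) f_y (d − a/2) + A'_s f_y (d − d') = [2543950 × (725 − 166.82) + 249000 × (725 − 75)] × 10⁻⁶ = 1419.98 + 161.85 = 1581.83 kN·m.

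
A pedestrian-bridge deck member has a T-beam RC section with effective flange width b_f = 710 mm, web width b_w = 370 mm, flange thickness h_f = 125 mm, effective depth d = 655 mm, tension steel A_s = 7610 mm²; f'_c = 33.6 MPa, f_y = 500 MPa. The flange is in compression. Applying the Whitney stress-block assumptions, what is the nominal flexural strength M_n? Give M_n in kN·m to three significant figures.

Tension: T = A_s f_y = 7610 × 500 = 3805000 N.
Try a within the flange: a = T/(0.85 f'_c b_f) = 3805000/(0.85 × 33.6 × 710) = 187.65 mm.
a = 187.65 > h_f = 125 mm: the block extends into the web. Split into flange-overhang and web parts.
C_f = 0.85 f'_c (b_f − b_w) h_f = 0.85 × 33.6 × (710 − 370) × 125 = 1213800 N.
Remaining web compression depth: a_w = (T − C_f)/(0.85 f'_c b_w) = (3805000 − 1213800)/(0.85 × 33.6 × 370) = 245.21 mm.
M_n = C_f(d − h_f/2) + (T − C_f)(d − a_w/2) = 1213800 × (655 − 62.5) + 2591200 × (655 − 122.605) = 719.18 + 1379.54 = 2098.72 × 10⁶ N·mm.
M_n = 2098.72 kN·m.

M_n ≈ 2100 kN·m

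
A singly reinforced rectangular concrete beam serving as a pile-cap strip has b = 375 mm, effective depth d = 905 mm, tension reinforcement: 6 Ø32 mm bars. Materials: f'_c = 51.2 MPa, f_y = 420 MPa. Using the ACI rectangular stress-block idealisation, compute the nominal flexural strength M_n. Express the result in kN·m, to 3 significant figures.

A_s = 6 × 804 = 4824 mm².
T = A_s f_y = 4824 × 420 = 2026080 N = 2026.08 kN.
From C = T: a = T/(0.85 f'_c b) = 2026080/(0.85 × 51.2 × 375) = 124.15 mm.
M_n = T(d − a/2) = 2026.08 kN × (905 − 62.075) mm = 1707.83 kN·m.

M_n ≈ 1710 kN·m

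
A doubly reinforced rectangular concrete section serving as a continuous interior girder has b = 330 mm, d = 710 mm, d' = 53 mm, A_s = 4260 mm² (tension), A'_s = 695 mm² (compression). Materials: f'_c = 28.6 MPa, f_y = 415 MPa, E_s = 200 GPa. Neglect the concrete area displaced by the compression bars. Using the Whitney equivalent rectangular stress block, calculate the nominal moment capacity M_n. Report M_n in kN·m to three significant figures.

Assume both tension and compression steel yield.
Net tension couple steel: A_s − A'_s = 3565 mm².
a = (A_s − A'_s) f_y / (0.85 f'_c b) = 1479475/(0.85 × 28.6 × 330) = 184.42 mm.
c = a/β₁ = 184.42/0.846 = 217.99 mm; ε'_s = 0.003(c − d')/c = 0.0023 ≥ f_y/E_s = 0.0021, so compression steel does yield.
M_n = (A_s − A'_s) f_y (d − a/2) + A'_s f_y (d − d') = [1479475 × (710 − 92.21) + 288425 × (710 − 53)] × 10⁻⁶ = 914.00 + 189.50 = 1103.50 kN·m.

M_n ≈ 1100 kN·m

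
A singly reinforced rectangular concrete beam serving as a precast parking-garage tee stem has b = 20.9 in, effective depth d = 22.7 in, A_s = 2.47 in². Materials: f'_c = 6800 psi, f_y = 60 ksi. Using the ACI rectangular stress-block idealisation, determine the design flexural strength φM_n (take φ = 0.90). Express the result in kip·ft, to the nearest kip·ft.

φM_n ≈ 245 kip·ft

T = A_s f_y = 2.47 × 60 = 148.2 kips.
a = T/(0.85 f'_c b) = 148.2/(0.85 × 6.8 × 20.9) = 1.227 in.
M_n = T(d − a/2) = 148.2 × (22.7 − 0.6135) = 3273.2 kip·in = 3273.2/12 = 272.77 kip·ft.
φM_n = 0.90 × 272.77 = 245.49 kip·ft.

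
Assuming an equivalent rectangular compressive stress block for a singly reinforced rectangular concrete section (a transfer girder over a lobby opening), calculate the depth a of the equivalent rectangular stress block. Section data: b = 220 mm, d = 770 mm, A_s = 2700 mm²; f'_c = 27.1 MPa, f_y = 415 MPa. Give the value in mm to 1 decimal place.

T = A_s f_y = 2700 × 415 = 1120500 N = 1120.5 kN.
Setting C = 0.85 f'_c a b equal to T: a = 1120500/(0.85 × 27.1 × 220) = 221.1 mm.

a ≈ 221.1 mm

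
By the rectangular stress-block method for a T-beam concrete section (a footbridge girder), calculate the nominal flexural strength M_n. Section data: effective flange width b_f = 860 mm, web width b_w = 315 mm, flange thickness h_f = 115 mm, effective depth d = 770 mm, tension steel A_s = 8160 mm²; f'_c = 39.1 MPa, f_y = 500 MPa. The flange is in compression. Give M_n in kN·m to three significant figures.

M_n ≈ 2830 kN·m

Tension: T = A_s f_y = 8160 × 500 = 4080000 N.
Try a within the flange: a = T/(0.85 f'_c b_f) = 4080000/(0.85 × 39.1 × 860) = 142.75 mm.
a = 142.75 > h_f = 115 mm: the block extends into the web. Split into flange-overhang and web parts.
C_f = 0.85 f'_c (b_f − b_w) h_f = 0.85 × 39.1 × (860 − 315) × 115 = 2083004 N.
Remaining web compression depth: a_w = (T − C_f)/(0.85 f'_c b_w) = (4080000 − 2083004)/(0.85 × 39.1 × 315) = 190.75 mm.
M_n = C_f(d − h_f/2) + (T − C_f)(d − a_w/2) = 2083004 × (770 − 57.5) + 1996996 × (770 − 95.375) = 1484.14 + 1347.22 = 2831.36 × 10⁶ N·mm.
M_n = 2831.36 kN·m.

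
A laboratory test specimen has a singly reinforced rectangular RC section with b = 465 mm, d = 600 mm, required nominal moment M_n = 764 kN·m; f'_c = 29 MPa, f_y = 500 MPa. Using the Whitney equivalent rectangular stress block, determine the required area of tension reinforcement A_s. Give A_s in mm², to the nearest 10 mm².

A_s ≈ 2840 mm²

With M_n = 0.85 f'_c a b (d − a/2), solve the quadratic for a:
a = d − √(d² − 2M_n/(0.85 f'_c b)) = 600 − √(600² − 2 × 764×10⁶/(0.85 × 29 × 465)) = 123.88 mm.
A_s = 0.85 f'_c a b / f_y = 0.85 × 29 × 123.88 × 465 / 500 = 2839.9 mm².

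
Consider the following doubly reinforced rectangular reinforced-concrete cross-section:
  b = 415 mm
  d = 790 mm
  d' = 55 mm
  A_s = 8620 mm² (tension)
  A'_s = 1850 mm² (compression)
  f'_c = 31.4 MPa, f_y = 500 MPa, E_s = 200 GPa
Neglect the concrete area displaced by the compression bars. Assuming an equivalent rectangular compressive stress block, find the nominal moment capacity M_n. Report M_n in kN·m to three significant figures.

Assume both tension and compression steel yield.
Net tension couple steel: A_s − A'_s = 6770 mm².
a = (A_s − A'_s) f_y / (0.85 f'_c b) = 3385000/(0.85 × 31.4 × 415) = 305.61 mm.
c = a/β₁ = 305.61/0.826 = 369.99 mm; ε'_s = 0.003(c − d')/c = 0.0026 ≥ f_y/E_s = 0.0025, so compression steel does yield.
M_n = (A_s − A'_s) f_y (d − a/2) + A'_s f_y (d − d') = [3385000 × (790 − 152.805) + 925000 × (790 − 55)] × 10⁻⁶ = 2156.91 + 679.88 = 2836.79 kN·m.

M_n ≈ 2840 kN·m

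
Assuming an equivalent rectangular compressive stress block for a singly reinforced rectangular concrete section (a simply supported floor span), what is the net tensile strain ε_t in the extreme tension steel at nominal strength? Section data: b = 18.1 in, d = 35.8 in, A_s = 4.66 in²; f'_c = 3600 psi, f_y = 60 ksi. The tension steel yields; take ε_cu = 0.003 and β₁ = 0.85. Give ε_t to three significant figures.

ε_t ≈ 0.0151

a = A_s f_y/(0.85 f'_c b) = 5.048 in.
β₁ = 0.85, so c = a/β₁ = 5.048/0.85 = 5.939 in.
From the linear strain diagram with ε_cu = 0.003: ε_t = 0.003 (d − c)/c = 0.003 × (35.8 − 5.939)/5.939 = 0.0151.
Since ε_t ≥ 0.005, the section is tension-controlled.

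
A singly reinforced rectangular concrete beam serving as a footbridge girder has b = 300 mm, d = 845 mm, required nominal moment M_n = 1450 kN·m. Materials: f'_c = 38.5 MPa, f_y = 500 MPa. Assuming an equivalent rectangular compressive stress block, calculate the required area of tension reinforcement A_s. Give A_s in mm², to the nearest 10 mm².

With M_n = 0.85 f'_c a b (d − a/2), solve the quadratic for a:
a = d − √(d² − 2M_n/(0.85 f'_c b)) = 845 − √(845² − 2 × 1450×10⁶/(0.85 × 38.5 × 300)) = 197.98 mm.
A_s = 0.85 f'_c a b / f_y = 0.85 × 38.5 × 197.98 × 300 / 500 = 3887.3 mm².

A_s ≈ 3890 mm²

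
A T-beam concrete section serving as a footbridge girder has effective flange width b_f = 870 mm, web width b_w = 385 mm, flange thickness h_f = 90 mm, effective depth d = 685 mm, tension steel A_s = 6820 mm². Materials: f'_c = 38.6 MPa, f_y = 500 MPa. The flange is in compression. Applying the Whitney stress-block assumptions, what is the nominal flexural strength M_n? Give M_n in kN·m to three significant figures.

Tension: T = A_s f_y = 6820 × 500 = 3410000 N.
Try a within the flange: a = T/(0.85 f'_c b_f) = 3410000/(0.85 × 38.6 × 870) = 119.46 mm.
a = 119.46 > h_f = 90 mm: the block extends into the web. Split into flange-overhang and web parts.
C_f = 0.85 f'_c (b_f − b_w) h_f = 0.85 × 38.6 × (870 − 385) × 90 = 1432157 N.
Remaining web compression depth: a_w = (T − C_f)/(0.85 f'_c b_w) = (3410000 − 1432157)/(0.85 × 38.6 × 385) = 156.58 mm.
M_n = C_f(d − h_f/2) + (T − C_f)(d − a_w/2) = 1432157 × (685 − 45) + 1977843 × (685 − 78.29) = 916.58 + 1199.98 = 2116.56 × 10⁶ N·mm.
M_n = 2116.56 kN·m.

M_n ≈ 2120 kN·m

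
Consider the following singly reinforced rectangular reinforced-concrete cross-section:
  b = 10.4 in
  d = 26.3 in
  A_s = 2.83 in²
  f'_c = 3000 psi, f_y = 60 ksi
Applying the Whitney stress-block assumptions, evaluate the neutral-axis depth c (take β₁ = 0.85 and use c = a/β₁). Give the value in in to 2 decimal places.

T = A_s f_y = 2.83 × 60 = 169.8 kips.
a = T/(0.85 f'_c b) = 169.8/(0.85 × 3 × 10.4) = 6.4027 in.
With β₁ = 0.85, c = a/β₁ = 6.4027/0.85 = 7.53 in.

c ≈ 7.53 in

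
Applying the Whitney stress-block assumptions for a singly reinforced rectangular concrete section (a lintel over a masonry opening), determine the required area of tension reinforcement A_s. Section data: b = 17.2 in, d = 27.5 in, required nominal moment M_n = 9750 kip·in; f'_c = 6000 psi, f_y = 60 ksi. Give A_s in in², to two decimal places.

From M_n = 0.85 f'_c a b (d − a/2):
a = d − √(d² − 2M_n/(0.85 f'_c b)) = 27.5 − √(27.5² − 2 × 9750/(0.85 × 6 × 17.2)) = 4.393 in.
A_s = 0.85 f'_c a b / f_y = 0.85 × 6 × 4.393 × 17.2 / 60 = 6.423 in².

A_s ≈ 6.42 in²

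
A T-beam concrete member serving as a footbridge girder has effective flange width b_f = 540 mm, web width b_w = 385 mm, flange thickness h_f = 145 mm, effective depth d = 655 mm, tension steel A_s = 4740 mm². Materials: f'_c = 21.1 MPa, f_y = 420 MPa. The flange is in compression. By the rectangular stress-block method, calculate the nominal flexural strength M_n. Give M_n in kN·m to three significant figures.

M_n ≈ 1090 kN·m

Tension: T = A_s f_y = 4740 × 420 = 1990800 N.
Try a within the flange: a = T/(0.85 f'_c b_f) = 1990800/(0.85 × 21.1 × 540) = 205.56 mm.
a = 205.56 > h_f = 145 mm: the block extends into the web. Split into flange-overhang and web parts.
C_f = 0.85 f'_c (b_f − b_w) h_f = 0.85 × 21.1 × (540 − 385) × 145 = 403089 N.
Remaining web compression depth: a_w = (T − C_f)/(0.85 f'_c b_w) = (1990800 − 403089)/(0.85 × 21.1 × 385) = 229.94 mm.
M_n = C_f(d − h_f/2) + (T − C_f)(d − a_w/2) = 403089 × (655 − 72.5) + 1587711 × (655 − 114.97) = 234.80 + 857.41 = 1092.21 × 10⁶ N·mm.
M_n = 1092.21 kN·m.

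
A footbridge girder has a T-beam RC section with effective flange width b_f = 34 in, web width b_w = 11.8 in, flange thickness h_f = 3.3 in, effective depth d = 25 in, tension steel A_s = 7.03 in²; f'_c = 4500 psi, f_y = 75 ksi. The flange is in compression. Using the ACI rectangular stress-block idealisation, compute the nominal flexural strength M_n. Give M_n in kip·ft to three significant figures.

Tension: T = A_s f_y = 7.03 × 75 = 527.25 kips.
Try a within the flange: a = T/(0.85 f'_c b_f) = 527.25/(0.85 × 4.5 × 34) = 4.054 in.
a = 4.054 > h_f = 3.3 in: the block extends into the web. Split into flange-overhang and web parts.
C_f = 0.85 f'_c (b_f − b_w) h_f = 0.85 × 4.5 × (34 − 11.8) × 3.3 = 280.2 kips.
Remaining web compression depth: a_w = (T − C_f)/(0.85 f'_c b_w) = (527.25 − 280.2)/(0.85 × 4.5 × 11.8) = 5.474 in.
M_n = C_f(d − h_f/2) + (T − C_f)(d − a_w/2) = 280.2 × (25 − 1.65) + 247.05 × (25 − 2.737) = 6542.7 + 5500.1 = 12042.8 kip·in.
M_n = 12042.8/12 = 1003.57 kip·ft.

M_n ≈ 1000 kip·ft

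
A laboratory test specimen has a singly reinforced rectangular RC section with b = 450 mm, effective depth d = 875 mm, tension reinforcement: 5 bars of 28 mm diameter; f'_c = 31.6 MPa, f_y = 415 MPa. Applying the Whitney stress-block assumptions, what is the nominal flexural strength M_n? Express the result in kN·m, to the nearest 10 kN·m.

A_s = 5 × 616 = 3080 mm².
T = A_s f_y = 3080 × 415 = 1278200 N = 1278.2 kN.
From C = T: a = T/(0.85 f'_c b) = 1278200/(0.85 × 31.6 × 450) = 105.75 mm.
M_n = T(d − a/2) = 1278.2 kN × (875 − 52.875) mm = 1050.84 kN·m.

M_n ≈ 1050 kN·m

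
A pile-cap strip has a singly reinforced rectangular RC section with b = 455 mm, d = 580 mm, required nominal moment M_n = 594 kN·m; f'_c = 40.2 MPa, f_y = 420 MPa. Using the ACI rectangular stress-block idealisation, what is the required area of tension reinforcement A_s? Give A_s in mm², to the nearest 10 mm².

With M_n = 0.85 f'_c a b (d − a/2), solve the quadratic for a:
a = d − √(d² − 2M_n/(0.85 f'_c b)) = 580 − √(580² − 2 × 594×10⁶/(0.85 × 40.2 × 455)) = 70.11 mm.
A_s = 0.85 f'_c a b / f_y = 0.85 × 40.2 × 70.11 × 455 / 420 = 2595.3 mm².

A_s ≈ 2600 mm²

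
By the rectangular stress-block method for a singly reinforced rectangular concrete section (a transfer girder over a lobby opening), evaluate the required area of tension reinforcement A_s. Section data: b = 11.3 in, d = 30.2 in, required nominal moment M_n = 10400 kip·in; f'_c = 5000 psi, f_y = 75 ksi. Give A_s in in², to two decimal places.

A_s ≈ 5.32 in²

From M_n = 0.85 f'_c a b (d − a/2):
a = d − √(d² − 2M_n/(0.85 f'_c b)) = 30.2 − √(30.2² − 2 × 10400/(0.85 × 5 × 11.3)) = 8.315 in.
A_s = 0.85 f'_c a b / f_y = 0.85 × 5 × 8.315 × 11.3 / 75 = 5.324 in².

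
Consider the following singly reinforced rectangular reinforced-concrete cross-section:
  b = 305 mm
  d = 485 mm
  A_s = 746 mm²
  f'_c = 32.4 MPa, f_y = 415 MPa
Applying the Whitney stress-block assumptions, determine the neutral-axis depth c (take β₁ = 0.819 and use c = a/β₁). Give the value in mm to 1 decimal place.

c ≈ 45.0 mm

T = A_s f_y = 746 × 415 = 309590 N = 309.59 kN.
Setting C = 0.85 f'_c a b equal to T: a = 309590/(0.85 × 32.4 × 305) = 36.857 mm.
With β₁ = 0.819, c = a/β₁ = 36.857/0.819 = 45.0 mm.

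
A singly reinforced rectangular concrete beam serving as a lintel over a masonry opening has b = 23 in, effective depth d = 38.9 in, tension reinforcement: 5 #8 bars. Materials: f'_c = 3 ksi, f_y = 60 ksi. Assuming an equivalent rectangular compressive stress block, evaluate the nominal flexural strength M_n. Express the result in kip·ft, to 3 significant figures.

M_n ≈ 728 kip·ft

A_s = 5 × 0.79 = 3.95 in².
T = A_s f_y = 3.95 × 60 = 237 kips.
a = T/(0.85 f'_c b) = 237/(0.85 × 3 × 23) = 4.041 in.
M_n = T(d − a/2) = 237 × (38.9 − 2.0205) = 8740.4 kip·in = 8740.4/12 = 728.37 kip·ft.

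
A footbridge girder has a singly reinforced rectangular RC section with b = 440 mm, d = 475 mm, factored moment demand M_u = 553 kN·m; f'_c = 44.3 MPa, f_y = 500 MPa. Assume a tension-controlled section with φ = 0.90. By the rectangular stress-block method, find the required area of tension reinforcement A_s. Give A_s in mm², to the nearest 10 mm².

M_n = M_u/φ = 553/0.90 = 614.444 kN·m.
With M_n = 0.85 f'_c a b (d − a/2), solve the quadratic for a:
a = d − √(d² − 2M_n/(0.85 f'_c b)) = 475 − √(475² − 2 × 614.444×10⁶/(0.85 × 44.3 × 440)) = 85.83 mm.
A_s = 0.85 f'_c a b / f_y = 0.85 × 44.3 × 85.83 × 440 / 500 = 2844.1 mm².

A_s ≈ 2840 mm²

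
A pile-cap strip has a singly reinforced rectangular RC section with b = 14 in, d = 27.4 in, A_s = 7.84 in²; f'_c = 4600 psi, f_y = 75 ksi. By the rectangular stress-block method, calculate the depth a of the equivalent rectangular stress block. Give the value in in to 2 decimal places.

T = A_s f_y = 7.84 × 75 = 588 kips.
a = T/(0.85 f'_c b) = 588/(0.85 × 4.6 × 14) = 10.74 in.

a ≈ 10.74 in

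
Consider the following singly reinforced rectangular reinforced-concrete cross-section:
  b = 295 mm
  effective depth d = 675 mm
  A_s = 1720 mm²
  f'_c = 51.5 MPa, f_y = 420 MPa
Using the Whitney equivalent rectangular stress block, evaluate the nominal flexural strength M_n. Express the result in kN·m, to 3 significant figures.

T = A_s f_y = 1720 × 420 = 722400 N = 722.4 kN.
From C = T: a = T/(0.85 f'_c b) = 722400/(0.85 × 51.5 × 295) = 55.94 mm.
M_n = T(d − a/2) = 722.4 kN × (675 − 27.97) mm = 467.41 kN·m.

M_n ≈ 467 kN·m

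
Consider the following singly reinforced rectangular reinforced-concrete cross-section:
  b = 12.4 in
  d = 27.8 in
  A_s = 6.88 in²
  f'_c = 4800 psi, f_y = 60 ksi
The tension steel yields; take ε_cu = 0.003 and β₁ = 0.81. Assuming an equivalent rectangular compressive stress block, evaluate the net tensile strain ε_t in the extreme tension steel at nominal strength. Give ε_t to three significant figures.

a = A_s f_y/(0.85 f'_c b) = 8.159 in.
β₁ = 0.81, so c = a/β₁ = 8.159/0.81 = 10.073 in.
From the linear strain diagram with ε_cu = 0.003: ε_t = 0.003 (d − c)/c = 0.003 × (27.8 − 10.073)/10.073 = 0.00528.
Since ε_t ≥ 0.005, the section is tension-controlled.

ε_t ≈ 0.00528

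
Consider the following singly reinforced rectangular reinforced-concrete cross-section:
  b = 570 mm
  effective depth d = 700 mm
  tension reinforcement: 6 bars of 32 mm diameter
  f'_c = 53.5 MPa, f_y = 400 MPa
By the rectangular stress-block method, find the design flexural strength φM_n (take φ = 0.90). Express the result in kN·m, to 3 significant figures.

φM_n ≈ 1150 kN·m

A_s = 6 × 804 = 4824 mm².
T = A_s f_y = 4824 × 400 = 1929600 N = 1929.6 kN.
From C = T: a = T/(0.85 f'_c b) = 1929600/(0.85 × 53.5 × 570) = 74.44 mm.
M_n = T(d − a/2) = 1929.6 kN × (700 − 37.22) mm = 1278.90 kN·m.
φM_n = 0.90 × 1278.90 = 1151.01 kN·m.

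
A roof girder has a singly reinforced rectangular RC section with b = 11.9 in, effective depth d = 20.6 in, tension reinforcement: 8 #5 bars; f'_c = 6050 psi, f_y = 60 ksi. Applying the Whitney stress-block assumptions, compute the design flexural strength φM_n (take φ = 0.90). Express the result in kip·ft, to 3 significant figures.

A_s = 8 × 0.31 = 2.48 in².
T = A_s f_y = 2.48 × 60 = 148.8 kips.
a = T/(0.85 f'_c b) = 148.8/(0.85 × 6.05 × 11.9) = 2.432 in.
M_n = T(d − a/2) = 148.8 × (20.6 − 1.216) = 2884.3 kip·in = 2884.3/12 = 240.36 kip·ft.
φM_n = 0.90 × 240.36 = 216.32 kip·ft.

φM_n ≈ 216 kip·ft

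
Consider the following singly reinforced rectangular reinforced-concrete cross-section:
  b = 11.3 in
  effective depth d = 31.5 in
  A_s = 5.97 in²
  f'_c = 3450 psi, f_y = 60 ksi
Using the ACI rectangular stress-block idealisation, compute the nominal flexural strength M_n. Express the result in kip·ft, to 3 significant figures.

T = A_s f_y = 5.97 × 60 = 358.2 kips.
a = T/(0.85 f'_c b) = 358.2/(0.85 × 3.45 × 11.3) = 10.810 in.
M_n = T(d − a/2) = 358.2 × (31.5 − 5.405) = 9347.2 kip·in = 9347.2/12 = 778.93 kip·ft.

M_n ≈ 779 kip·ft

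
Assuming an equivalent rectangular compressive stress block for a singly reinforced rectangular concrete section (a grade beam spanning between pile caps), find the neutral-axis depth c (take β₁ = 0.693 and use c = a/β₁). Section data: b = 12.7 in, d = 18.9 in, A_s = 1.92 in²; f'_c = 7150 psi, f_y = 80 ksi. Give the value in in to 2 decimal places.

c ≈ 2.87 in

T = A_s f_y = 1.92 × 80 = 153.6 kips.
a = T/(0.85 f'_c b) = 153.6/(0.85 × 7.15 × 12.7) = 1.9900 in.
With β₁ = 0.693, c = a/β₁ = 1.9900/0.693 = 2.87 in.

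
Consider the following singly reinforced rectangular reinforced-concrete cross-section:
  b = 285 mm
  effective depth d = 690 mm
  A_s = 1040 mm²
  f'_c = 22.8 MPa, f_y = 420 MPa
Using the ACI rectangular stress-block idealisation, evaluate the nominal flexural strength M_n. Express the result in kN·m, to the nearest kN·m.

M_n ≈ 284 kN·m

T = A_s f_y = 1040 × 420 = 436800 N = 436.8 kN.
From C = T: a = T/(0.85 f'_c b) = 436800/(0.85 × 22.8 × 285) = 79.08 mm.
M_n = T(d − a/2) = 436.8 kN × (690 − 39.54) mm = 284.12 kN·m.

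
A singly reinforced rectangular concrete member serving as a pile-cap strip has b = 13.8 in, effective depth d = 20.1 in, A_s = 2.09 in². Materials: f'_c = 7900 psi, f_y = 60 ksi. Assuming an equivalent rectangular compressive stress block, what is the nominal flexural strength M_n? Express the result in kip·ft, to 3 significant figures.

M_n ≈ 203 kip·ft

T = A_s f_y = 2.09 × 60 = 125.4 kips.
a = T/(0.85 f'_c b) = 125.4/(0.85 × 7.9 × 13.8) = 1.353 in.
M_n = T(d − a/2) = 125.4 × (20.1 − 0.6765) = 2435.7 kip·in = 2435.7/12 = 202.98 kip·ft.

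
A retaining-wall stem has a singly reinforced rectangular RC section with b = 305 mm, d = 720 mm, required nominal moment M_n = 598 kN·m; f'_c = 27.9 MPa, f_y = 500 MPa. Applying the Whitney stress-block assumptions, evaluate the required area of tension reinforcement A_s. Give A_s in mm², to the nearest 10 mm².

With M_n = 0.85 f'_c a b (d − a/2), solve the quadratic for a:
a = d − √(d² − 2M_n/(0.85 f'_c b)) = 720 − √(720² − 2 × 598×10⁶/(0.85 × 27.9 × 305)) = 125.82 mm.
A_s = 0.85 f'_c a b / f_y = 0.85 × 27.9 × 125.82 × 305 / 500 = 1820.1 mm².

A_s ≈ 1820 mm²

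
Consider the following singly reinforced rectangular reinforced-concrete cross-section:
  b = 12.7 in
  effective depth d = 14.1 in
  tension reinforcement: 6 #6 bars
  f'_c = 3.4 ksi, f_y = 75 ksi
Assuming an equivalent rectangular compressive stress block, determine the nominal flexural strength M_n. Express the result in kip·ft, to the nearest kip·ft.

A_s = 6 × 0.44 = 2.64 in².
T = A_s f_y = 2.64 × 75 = 198 kips.
a = T/(0.85 f'_c b) = 198/(0.85 × 3.4 × 12.7) = 5.395 in.
M_n = T(d − a/2) = 198 × (14.1 − 2.6975) = 2257.7 kip·in = 2257.7/12 = 188.14 kip·ft.

M_n ≈ 188 kip·ft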